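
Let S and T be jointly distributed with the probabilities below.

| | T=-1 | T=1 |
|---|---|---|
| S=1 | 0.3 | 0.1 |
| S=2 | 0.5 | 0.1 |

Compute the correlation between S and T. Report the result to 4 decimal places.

E[S] = 1.6,  E[T] = -0.6
E[ST] = -1
cov(S,T) = E[ST] − E[S]E[T] = -1 − (1.6)(-0.6) = -0.04
Var(S) = 0.24,  Var(T) = 0.64
ρ = -0.04 / √(0.24·0.64) ≈ -0.1021

-0.1021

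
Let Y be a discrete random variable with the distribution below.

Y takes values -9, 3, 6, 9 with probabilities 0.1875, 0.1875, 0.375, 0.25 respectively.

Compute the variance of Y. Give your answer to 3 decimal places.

E[Y] = (-9)(0.1875) + (3)(0.1875) + (6)(0.375) + (9)(0.25) = 3.375
E[Y²] = (-9)²(0.1875) + (3)²(0.1875) + (6)²(0.375) + (9)²(0.25) = 50.625
Var(Y) = E[Y²] − (E[Y])² = 50.625 − (3.375)² = 39.234375

39.234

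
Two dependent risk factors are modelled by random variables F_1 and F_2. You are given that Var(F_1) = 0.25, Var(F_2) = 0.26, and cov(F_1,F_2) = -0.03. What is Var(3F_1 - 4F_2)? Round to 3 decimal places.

Var(3F_1 - 4F_2) = (3)²·Var(F_1) + (-4)²·Var(F_2) + 2·(3)·(-4)·cov(F_1,F_2)
= 9·0.25 + 16·0.26 + -24·-0.03 = 7.13

7.130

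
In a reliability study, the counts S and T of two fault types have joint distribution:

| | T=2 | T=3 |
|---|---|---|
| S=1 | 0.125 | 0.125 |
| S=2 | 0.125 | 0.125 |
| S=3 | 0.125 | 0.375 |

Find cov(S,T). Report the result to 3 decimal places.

E[S] = 2.25,  E[T] = 2.625
E[ST] = 6
cov(S,T) = E[ST] − E[S]E[T] = 6 − (2.25)(2.625) = 0.09375

0.094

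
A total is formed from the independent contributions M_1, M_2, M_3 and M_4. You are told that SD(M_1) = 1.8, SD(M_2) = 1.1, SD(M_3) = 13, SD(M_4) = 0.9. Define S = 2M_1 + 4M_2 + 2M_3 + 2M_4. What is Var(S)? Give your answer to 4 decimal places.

Var(M_1) = 3.24, Var(M_2) = 1.21, Var(M_3) = 169, Var(M_4) = 0.81
By independence, Var(S) = (2)²Var(M_1) + (4)²Var(M_2) + (2)²Var(M_3) + (2)²Var(M_4)
= (2)²·3.24 + (4)²·1.21 + (2)²·169 + (2)²·0.81 = 711.56

711.5600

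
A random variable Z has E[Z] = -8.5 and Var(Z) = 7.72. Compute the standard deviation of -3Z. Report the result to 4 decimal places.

Var(-3Z) = (-3)²·7.72 = 69.48
SD(-3Z) = √69.48 ≈ 8.3355

8.3355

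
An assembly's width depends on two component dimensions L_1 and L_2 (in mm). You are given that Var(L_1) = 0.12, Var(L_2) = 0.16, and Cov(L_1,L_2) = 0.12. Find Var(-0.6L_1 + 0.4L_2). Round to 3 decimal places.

0.011

Var(-0.6L_1 + 0.4L_2) = (-0.6)²·Var(L_1) + (0.4)²·Var(L_2) + 2·(-0.6)·(0.4)·Cov(L_1,L_2)
= 0.36·0.12 + 0.16·0.16 + -0.48·0.12 = 0.0112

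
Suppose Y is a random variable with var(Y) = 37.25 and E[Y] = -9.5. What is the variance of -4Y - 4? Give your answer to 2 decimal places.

var(-4Y - 4) = (-4)²·var(Y) = 16·37.25 = 596

596.00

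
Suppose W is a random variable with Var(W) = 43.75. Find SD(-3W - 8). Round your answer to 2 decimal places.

19.84

Var(-3W - 8) = (-3)²·43.75 = 393.75
SD(-3W - 8) = √393.75 ≈ 19.84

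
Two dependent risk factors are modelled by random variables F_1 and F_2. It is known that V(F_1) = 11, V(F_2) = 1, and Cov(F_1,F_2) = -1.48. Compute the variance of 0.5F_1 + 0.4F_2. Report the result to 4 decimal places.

V(0.5F_1 + 0.4F_2) = (0.5)²·V(F_1) + (0.4)²·V(F_2) + 2·(0.5)·(0.4)·Cov(F_1,F_2)
= 0.25·11 + 0.16·1 + 0.4·-1.48 = 2.318

2.3180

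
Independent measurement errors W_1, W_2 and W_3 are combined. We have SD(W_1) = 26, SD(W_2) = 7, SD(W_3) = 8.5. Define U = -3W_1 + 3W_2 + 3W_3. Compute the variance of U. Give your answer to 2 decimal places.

7175.25

V(W_1) = 676, V(W_2) = 49, V(W_3) = 72.25
By independence, V(U) = (-3)²V(W_1) + (3)²V(W_2) + (3)²V(W_3)
= (-3)²·676 + (3)²·49 + (3)²·72.25 = 7175.25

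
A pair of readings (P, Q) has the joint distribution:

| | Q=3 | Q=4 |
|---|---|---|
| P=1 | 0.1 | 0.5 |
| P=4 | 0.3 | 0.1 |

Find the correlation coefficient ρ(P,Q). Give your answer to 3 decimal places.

-0.583

E[P] = 2.2,  E[Q] = 3.6
E[PQ] = 7.5
cov(P,Q) = E[PQ] − E[P]E[Q] = 7.5 − (2.2)(3.6) = -0.42
Var(P) = 2.16,  Var(Q) = 0.24
ρ = -0.42 / √(2.16·0.24) ≈ -0.583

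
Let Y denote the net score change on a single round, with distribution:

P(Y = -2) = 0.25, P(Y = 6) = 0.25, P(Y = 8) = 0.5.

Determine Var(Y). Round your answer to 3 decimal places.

17.000

E[Y] = (-2)(0.25) + (6)(0.25) + (8)(0.5) = 5
E[Y²] = (-2)²(0.25) + (6)²(0.25) + (8)²(0.5) = 42
Var(Y) = E[Y²] − (E[Y])² = 42 − (5)² = 17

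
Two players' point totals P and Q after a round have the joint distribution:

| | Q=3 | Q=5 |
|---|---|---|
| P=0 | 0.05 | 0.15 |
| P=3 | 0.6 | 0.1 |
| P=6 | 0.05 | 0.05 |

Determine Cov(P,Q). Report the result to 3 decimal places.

E[P] = 2.7,  E[Q] = 3.6
E[PQ] = 9.3
Cov(P,Q) = E[PQ] − E[P]E[Q] = 9.3 − (2.7)(3.6) = -0.42

-0.420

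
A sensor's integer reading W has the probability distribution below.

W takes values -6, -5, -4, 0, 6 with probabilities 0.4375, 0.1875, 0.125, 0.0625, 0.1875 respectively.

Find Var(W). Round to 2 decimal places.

20.56

E[W] = (-6)(0.4375) + (-5)(0.1875) + (-4)(0.125) + (0)(0.0625) + (6)(0.1875) = -2.9375
E[W²] = (-6)²(0.4375) + (-5)²(0.1875) + (-4)²(0.125) + (0)²(0.0625) + (6)²(0.1875) = 29.1875
Var(W) = E[W²] − (E[W])² = 29.1875 − (-2.9375)² = 20.55859375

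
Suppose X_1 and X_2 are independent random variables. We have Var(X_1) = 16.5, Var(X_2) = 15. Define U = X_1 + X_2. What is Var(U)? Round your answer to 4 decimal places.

By independence, Var(U) = (1)²Var(X_1) + (1)²Var(X_2)
= (1)²·16.5 + (1)²·15 = 31.5

31.5000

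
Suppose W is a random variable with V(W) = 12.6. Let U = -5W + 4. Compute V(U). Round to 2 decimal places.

V(-5W + 4) = (-5)²·V(W) = 25·12.6 = 315

315.00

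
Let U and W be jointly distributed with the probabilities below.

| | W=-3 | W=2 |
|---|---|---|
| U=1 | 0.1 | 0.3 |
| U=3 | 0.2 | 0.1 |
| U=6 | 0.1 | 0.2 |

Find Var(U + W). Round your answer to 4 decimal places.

9.6900

E[U] = 3.1,  E[W] = 0,  E[UW] = -0.3
Var(U) = 13.9 − (3.1)² = 4.29;  Var(W) = 6 − (0)² = 6
Cov(U,W) = -0.3 − (3.1)(0) = -0.3
Var(U + W) = (1)²·4.29 + (1)²·6 + 2·(1)·(1)·-0.3 = 9.69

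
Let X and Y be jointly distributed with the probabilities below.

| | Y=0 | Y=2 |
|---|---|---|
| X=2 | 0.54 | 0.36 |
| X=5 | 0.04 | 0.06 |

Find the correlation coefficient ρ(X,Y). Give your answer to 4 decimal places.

0.1216

E[X] = 2.3,  E[Y] = 0.84
E[XY] = 2.04
Cov(X,Y) = E[XY] − E[X]E[Y] = 2.04 − (2.3)(0.84) = 0.108
var(X) = 0.81,  var(Y) = 0.9744
ρ = 0.108 / √(0.81·0.9744) ≈ 0.1216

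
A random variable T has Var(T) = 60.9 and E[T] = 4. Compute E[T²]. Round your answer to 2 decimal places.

E[T²] = Var(T) + (E[T])² = 60.9 + (4)² = 76.9

76.90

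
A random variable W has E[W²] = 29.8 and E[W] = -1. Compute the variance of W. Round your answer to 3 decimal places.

28.800

V(W) = 29.8 − (-1)² = 28.8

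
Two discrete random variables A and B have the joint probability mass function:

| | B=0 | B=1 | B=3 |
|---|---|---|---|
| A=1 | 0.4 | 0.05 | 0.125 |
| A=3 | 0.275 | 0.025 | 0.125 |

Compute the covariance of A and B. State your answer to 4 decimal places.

E[A] = 1.85,  E[B] = 0.825
E[AB] = 1.625
Cov(A,B) = E[AB] − E[A]E[B] = 1.625 − (1.85)(0.825) = 0.09875

0.0988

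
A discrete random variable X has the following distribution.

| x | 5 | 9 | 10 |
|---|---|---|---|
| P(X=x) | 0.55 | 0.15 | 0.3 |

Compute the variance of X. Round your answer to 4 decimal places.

5.4900

E[X] = (5)(0.55) + (9)(0.15) + (10)(0.3) = 7.1
E[X²] = (5)²(0.55) + (9)²(0.15) + (10)²(0.3) = 55.9
Var(X) = E[X²] − (E[X])² = 55.9 − (7.1)² = 5.49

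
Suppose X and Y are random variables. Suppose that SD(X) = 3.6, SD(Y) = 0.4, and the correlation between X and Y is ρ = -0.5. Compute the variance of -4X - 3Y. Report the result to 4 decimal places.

191.5200

V(X) = (3.6)² = 12.96;  V(Y) = (0.4)² = 0.16
Cov(X,Y) = ρ·SD(X)·SD(Y) = -0.5·3.6·0.4 = -0.72
V(-4X - 3Y) = (-4)²·V(X) + (-3)²·V(Y) + 2·(-4)·(-3)·Cov(X,Y)
= 16·12.96 + 9·0.16 + 24·-0.72 = 191.52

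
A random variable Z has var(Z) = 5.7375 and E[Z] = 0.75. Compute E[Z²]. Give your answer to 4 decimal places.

E[Z²] = var(Z) + (E[Z])² = 5.7375 + (0.75)² = 6.3

6.3000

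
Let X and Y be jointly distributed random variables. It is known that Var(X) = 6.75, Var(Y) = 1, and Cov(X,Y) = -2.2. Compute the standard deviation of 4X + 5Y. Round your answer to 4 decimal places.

6.7082

Var(4X + 5Y) = (4)²·Var(X) + (5)²·Var(Y) + 2·(4)·(5)·Cov(X,Y)
= 16·6.75 + 25·1 + 40·-2.2 = 45
SD(4X + 5Y) = √45 ≈ 6.7082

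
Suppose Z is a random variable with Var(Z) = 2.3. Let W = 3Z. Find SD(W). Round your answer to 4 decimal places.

4.5497

Var(3Z) = (3)²·2.3 = 20.7
SD(W) = √20.7 ≈ 4.5497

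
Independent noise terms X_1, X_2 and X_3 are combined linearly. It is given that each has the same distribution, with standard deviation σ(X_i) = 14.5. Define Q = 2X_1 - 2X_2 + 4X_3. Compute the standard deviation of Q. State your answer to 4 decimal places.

71.0352

Var(X_i) = (14.5)² = 210.25
By independence, Var(Q) = (2)²Var(X_1) + (-2)²Var(X_2) + (4)²Var(X_3)
= (2)²·210.25 + (-2)²·210.25 + (4)²·210.25 = 5046
σ(Q) = √5046 ≈ 71.0352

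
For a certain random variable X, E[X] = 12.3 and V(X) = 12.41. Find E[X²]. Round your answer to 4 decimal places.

E[X²] = V(X) + (E[X])² = 12.41 + (12.3)² = 163.7

163.7000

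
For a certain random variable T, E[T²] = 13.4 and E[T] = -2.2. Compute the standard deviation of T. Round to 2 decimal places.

Var(T) = 13.4 − (-2.2)² = 8.56
SD(T) = √8.56 ≈ 2.93

2.93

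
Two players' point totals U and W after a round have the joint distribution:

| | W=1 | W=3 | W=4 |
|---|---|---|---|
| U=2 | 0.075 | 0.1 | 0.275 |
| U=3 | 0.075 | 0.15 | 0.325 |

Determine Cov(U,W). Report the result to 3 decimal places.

0.010

E[U] = 2.55,  E[W] = 3.3
E[UW] = 8.425
Cov(U,W) = E[UW] − E[U]E[W] = 8.425 − (2.55)(3.3) = 0.01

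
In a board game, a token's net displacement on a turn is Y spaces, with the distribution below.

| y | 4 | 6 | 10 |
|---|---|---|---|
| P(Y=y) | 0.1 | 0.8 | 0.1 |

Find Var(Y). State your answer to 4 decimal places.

1.9600

E[Y] = (4)(0.1) + (6)(0.8) + (10)(0.1) = 6.2
E[Y²] = (4)²(0.1) + (6)²(0.8) + (10)²(0.1) = 40.4
Var(Y) = E[Y²] − (E[Y])² = 40.4 − (6.2)² = 1.96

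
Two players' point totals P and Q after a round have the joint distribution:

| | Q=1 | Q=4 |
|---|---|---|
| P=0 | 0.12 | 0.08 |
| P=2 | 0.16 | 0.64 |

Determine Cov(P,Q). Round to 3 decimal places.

E[P] = 1.6,  E[Q] = 3.16
E[PQ] = 5.44
Cov(P,Q) = E[PQ] − E[P]E[Q] = 5.44 − (1.6)(3.16) = 0.384

0.384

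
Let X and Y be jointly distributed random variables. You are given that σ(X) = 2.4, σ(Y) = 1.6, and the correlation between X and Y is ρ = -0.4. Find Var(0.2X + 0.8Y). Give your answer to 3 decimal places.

1.377

Var(X) = (2.4)² = 5.76;  Var(Y) = (1.6)² = 2.56
cov(X,Y) = ρ·σ(X)·σ(Y) = -0.4·2.4·1.6 = -1.536
Var(0.2X + 0.8Y) = (0.2)²·Var(X) + (0.8)²·Var(Y) + 2·(0.2)·(0.8)·cov(X,Y)
= 0.04·5.76 + 0.64·2.56 + 0.32·-1.536 = 1.37728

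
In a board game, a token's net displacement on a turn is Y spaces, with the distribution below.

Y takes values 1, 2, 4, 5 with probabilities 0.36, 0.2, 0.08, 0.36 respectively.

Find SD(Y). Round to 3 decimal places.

1.774

E[Y] = (1)(0.36) + (2)(0.2) + (4)(0.08) + (5)(0.36) = 2.88
E[Y²] = (1)²(0.36) + (2)²(0.2) + (4)²(0.08) + (5)²(0.36) = 11.44
Var(Y) = E[Y²] − (E[Y])² = 11.44 − (2.88)² = 3.1456
SD(Y) = √3.1456 ≈ 1.774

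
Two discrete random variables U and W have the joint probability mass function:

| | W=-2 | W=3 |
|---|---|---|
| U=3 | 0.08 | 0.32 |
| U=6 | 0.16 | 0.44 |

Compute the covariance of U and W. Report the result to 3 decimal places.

E[U] = 4.8,  E[W] = 1.8
E[UW] = 8.4
Cov(U,W) = E[UW] − E[U]E[W] = 8.4 − (4.8)(1.8) = -0.24

-0.240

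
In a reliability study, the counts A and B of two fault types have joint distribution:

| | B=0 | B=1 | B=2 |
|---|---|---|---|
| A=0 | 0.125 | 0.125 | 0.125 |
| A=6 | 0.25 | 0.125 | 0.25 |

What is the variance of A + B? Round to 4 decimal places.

9.1875

E[A] = 3.75,  E[B] = 1,  E[AB] = 3.75
var(A) = 22.5 − (3.75)² = 8.4375;  var(B) = 1.75 − (1)² = 0.75
Cov(A,B) = 3.75 − (3.75)(1) = 0
var(A + B) = (1)²·8.4375 + (1)²·0.75 + 2·(1)·(1)·0 = 9.1875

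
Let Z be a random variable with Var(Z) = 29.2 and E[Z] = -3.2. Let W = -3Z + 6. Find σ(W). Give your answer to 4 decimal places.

Var(-3Z + 6) = (-3)²·29.2 = 262.8
σ(W) = √262.8 ≈ 16.2111

16.2111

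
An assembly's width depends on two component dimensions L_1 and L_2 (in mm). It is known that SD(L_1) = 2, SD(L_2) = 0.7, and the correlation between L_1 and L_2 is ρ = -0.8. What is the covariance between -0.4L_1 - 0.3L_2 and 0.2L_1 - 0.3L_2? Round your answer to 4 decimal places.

var(L_1) = (2)² = 4;  var(L_2) = (0.7)² = 0.49
Cov(L_1,L_2) = ρ·SD(L_1)·SD(L_2) = -0.8·2·0.7 = -1.12
Cov(-0.4L_1 - 0.3L_2, 0.2L_1 - 0.3L_2) = (-0.4)(0.2)var(L_1) + (-0.3)(-0.3)var(L_2) + [(-0.4)(-0.3) + (-0.3)(0.2)]Cov(L_1,L_2)
= -0.08·4 + 0.09·0.49 + 0.06·-1.12 = -0.3431

-0.3431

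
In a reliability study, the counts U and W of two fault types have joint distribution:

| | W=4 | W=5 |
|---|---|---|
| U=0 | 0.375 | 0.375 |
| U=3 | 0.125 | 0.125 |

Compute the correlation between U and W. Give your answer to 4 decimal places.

E[U] = 0.75,  E[W] = 4.5
E[UW] = 3.375
Cov(U,W) = E[UW] − E[U]E[W] = 3.375 − (0.75)(4.5) = 0
Var(U) = 1.6875,  Var(W) = 0.25
ρ = 0 / √(1.6875·0.25) ≈ 0.0000

0.0000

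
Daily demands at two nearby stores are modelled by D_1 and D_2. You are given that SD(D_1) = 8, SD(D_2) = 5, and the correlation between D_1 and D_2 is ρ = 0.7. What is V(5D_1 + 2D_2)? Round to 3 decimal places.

2260.000

V(D_1) = (8)² = 64;  V(D_2) = (5)² = 25
cov(D_1,D_2) = ρ·SD(D_1)·SD(D_2) = 0.7·8·5 = 28
V(5D_1 + 2D_2) = (5)²·V(D_1) + (2)²·V(D_2) + 2·(5)·(2)·cov(D_1,D_2)
= 25·64 + 4·25 + 20·28 = 2260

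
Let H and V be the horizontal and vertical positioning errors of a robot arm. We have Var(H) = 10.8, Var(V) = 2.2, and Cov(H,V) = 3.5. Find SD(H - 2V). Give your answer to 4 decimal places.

Var(H - 2V) = (1)²·Var(H) + (-2)²·Var(V) + 2·(1)·(-2)·Cov(H,V)
= 1·10.8 + 4·2.2 + -4·3.5 = 5.6
SD(H - 2V) = √5.6 ≈ 2.3664

2.3664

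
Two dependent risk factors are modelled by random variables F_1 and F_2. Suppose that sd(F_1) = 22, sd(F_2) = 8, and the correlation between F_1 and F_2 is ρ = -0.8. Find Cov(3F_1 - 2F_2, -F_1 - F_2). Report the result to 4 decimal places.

-1183.2000

V(F_1) = (22)² = 484;  V(F_2) = (8)² = 64
Cov(F_1,F_2) = ρ·sd(F_1)·sd(F_2) = -0.8·22·8 = -140.8
Cov(3F_1 - 2F_2, -F_1 - F_2) = (3)(-1)V(F_1) + (-2)(-1)V(F_2) + [(3)(-1) + (-2)(-1)]Cov(F_1,F_2)
= -3·484 + 2·64 + -1·-140.8 = -1183.2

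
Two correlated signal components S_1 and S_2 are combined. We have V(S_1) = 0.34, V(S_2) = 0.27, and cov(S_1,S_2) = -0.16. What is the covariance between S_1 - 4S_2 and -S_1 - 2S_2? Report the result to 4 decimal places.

cov(S_1 - 4S_2, -S_1 - 2S_2) = (1)(-1)V(S_1) + (-4)(-2)V(S_2) + [(1)(-2) + (-4)(-1)]cov(S_1,S_2)
= -1·0.34 + 8·0.27 + 2·-0.16 = 1.5

1.5000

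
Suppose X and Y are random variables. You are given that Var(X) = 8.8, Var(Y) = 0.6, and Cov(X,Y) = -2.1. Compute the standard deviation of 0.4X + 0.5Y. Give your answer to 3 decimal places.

Var(0.4X + 0.5Y) = (0.4)²·Var(X) + (0.5)²·Var(Y) + 2·(0.4)·(0.5)·Cov(X,Y)
= 0.16·8.8 + 0.25·0.6 + 0.4·-2.1 = 0.718
SD(0.4X + 0.5Y) = √0.718 ≈ 0.847

0.847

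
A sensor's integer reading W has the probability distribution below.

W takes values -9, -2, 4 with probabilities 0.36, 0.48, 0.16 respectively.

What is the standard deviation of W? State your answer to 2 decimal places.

4.58

E[W] = (-9)(0.36) + (-2)(0.48) + (4)(0.16) = -3.56
E[W²] = (-9)²(0.36) + (-2)²(0.48) + (4)²(0.16) = 33.64
Var(W) = E[W²] − (E[W])² = 33.64 − (-3.56)² = 20.9664
sd(W) = √20.9664 ≈ 4.58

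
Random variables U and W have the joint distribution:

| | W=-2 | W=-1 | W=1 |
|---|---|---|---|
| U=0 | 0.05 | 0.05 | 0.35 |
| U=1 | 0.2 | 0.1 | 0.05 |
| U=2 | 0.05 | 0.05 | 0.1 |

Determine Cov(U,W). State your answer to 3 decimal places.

E[U] = 0.75,  E[W] = -0.3
E[UW] = -0.55
Cov(U,W) = E[UW] − E[U]E[W] = -0.55 − (0.75)(-0.3) = -0.325

-0.325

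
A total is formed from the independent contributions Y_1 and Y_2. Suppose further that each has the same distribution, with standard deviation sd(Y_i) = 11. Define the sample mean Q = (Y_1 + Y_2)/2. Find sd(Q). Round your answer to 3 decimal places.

7.778

Var(Y_i) = (11)² = 121
By independence, Var(Q) = (0.5)²Var(Y_1) + (0.5)²Var(Y_2)
= (0.5)²·121 + (0.5)²·121 = 60.5
sd(Q) = √60.5 ≈ 7.778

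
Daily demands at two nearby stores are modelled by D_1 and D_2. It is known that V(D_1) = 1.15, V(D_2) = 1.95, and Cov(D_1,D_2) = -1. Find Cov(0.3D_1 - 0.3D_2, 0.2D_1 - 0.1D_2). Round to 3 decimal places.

Cov(0.3D_1 - 0.3D_2, 0.2D_1 - 0.1D_2) = (0.3)(0.2)V(D_1) + (-0.3)(-0.1)V(D_2) + [(0.3)(-0.1) + (-0.3)(0.2)]Cov(D_1,D_2)
= 0.06·1.15 + 0.03·1.95 + -0.09·-1 = 0.2175

0.218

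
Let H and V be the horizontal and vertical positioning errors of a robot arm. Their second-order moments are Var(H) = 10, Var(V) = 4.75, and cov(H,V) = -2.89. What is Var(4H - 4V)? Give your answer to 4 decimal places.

Var(4H - 4V) = (4)²·Var(H) + (-4)²·Var(V) + 2·(4)·(-4)·cov(H,V)
= 16·10 + 16·4.75 + -32·-2.89 = 328.48

328.4800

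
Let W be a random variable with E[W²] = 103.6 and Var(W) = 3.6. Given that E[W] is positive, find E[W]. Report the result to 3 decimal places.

10.000

(E[W])² = E[W²] − Var(W) = 103.6 − 3.6 = 100
E[W] = √100 = 10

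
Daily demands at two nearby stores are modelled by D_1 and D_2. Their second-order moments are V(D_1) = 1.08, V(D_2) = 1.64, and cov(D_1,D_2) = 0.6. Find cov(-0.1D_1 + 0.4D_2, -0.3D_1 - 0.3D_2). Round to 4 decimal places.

cov(-0.1D_1 + 0.4D_2, -0.3D_1 - 0.3D_2) = (-0.1)(-0.3)V(D_1) + (0.4)(-0.3)V(D_2) + [(-0.1)(-0.3) + (0.4)(-0.3)]cov(D_1,D_2)
= 0.03·1.08 + -0.12·1.64 + -0.09·0.6 = -0.2184

-0.2184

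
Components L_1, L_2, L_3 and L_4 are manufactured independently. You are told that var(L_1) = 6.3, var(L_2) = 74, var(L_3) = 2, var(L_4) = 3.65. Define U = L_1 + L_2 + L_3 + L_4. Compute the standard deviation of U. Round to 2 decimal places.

By independence, var(U) = (1)²var(L_1) + (1)²var(L_2) + (1)²var(L_3) + (1)²var(L_4)
= (1)²·6.3 + (1)²·74 + (1)²·2 + (1)²·3.65 = 85.95
SD(U) = √85.95 ≈ 9.27

9.27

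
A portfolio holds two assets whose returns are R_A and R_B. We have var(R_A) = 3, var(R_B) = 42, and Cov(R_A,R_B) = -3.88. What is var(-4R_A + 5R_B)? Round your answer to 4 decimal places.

1253.2000

var(-4R_A + 5R_B) = (-4)²·var(R_A) + (5)²·var(R_B) + 2·(-4)·(5)·Cov(R_A,R_B)
= 16·3 + 25·42 + -40·-3.88 = 1253.2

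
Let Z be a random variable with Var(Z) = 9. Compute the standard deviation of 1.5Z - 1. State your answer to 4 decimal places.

4.5000

Var(1.5Z - 1) = (1.5)²·9 = 20.25
SD(1.5Z - 1) = √20.25 ≈ 4.5000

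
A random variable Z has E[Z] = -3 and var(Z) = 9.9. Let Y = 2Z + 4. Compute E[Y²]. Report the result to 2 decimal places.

E[2Z + 4] = 2·-3 + 4 = -2
var(2Z + 4) = (2)²·9.9 = 39.6
E[Y²] = var(Y) + (E[Y])² = 39.6 + (-2)² = 43.6

43.60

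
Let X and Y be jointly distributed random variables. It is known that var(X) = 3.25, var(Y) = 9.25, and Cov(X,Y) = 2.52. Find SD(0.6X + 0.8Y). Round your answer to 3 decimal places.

var(0.6X + 0.8Y) = (0.6)²·var(X) + (0.8)²·var(Y) + 2·(0.6)·(0.8)·Cov(X,Y)
= 0.36·3.25 + 0.64·9.25 + 0.96·2.52 = 9.5092
SD(0.6X + 0.8Y) = √9.5092 ≈ 3.084

3.084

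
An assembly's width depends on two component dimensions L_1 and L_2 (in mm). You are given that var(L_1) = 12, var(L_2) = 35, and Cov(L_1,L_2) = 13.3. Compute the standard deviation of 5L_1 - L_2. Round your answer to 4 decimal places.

14.2127

var(5L_1 - L_2) = (5)²·var(L_1) + (-1)²·var(L_2) + 2·(5)·(-1)·Cov(L_1,L_2)
= 25·12 + 1·35 + -10·13.3 = 202
SD(5L_1 - L_2) = √202 ≈ 14.2127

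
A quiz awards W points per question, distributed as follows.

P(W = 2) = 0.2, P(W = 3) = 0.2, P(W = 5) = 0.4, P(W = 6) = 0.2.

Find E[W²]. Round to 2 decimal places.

19.80

E[W²] = (2)²(0.2) + (3)²(0.2) + (5)²(0.4) + (6)²(0.2) = 19.8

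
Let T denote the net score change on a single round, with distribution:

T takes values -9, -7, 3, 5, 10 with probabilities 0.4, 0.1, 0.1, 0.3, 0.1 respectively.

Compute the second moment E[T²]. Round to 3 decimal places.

E[T²] = (-9)²(0.4) + (-7)²(0.1) + (3)²(0.1) + (5)²(0.3) + (10)²(0.1) = 55.7

55.700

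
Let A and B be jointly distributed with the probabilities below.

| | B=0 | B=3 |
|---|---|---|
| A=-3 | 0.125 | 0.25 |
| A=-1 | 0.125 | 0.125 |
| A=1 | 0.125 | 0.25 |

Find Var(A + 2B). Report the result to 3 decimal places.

E[A] = -1,  E[B] = 1.875,  E[AB] = -1.875
Var(A) = 4 − (-1)² = 3;  Var(B) = 5.625 − (1.875)² = 2.109375
cov(A,B) = -1.875 − (-1)(1.875) = 0
Var(A + 2B) = (1)²·3 + (2)²·2.109375 + 2·(1)·(2)·0 = 11.4375

11.438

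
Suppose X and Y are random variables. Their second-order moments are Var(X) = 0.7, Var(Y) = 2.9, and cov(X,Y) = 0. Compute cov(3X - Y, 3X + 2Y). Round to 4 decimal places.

cov(3X - Y, 3X + 2Y) = (3)(3)Var(X) + (-1)(2)Var(Y) + [(3)(2) + (-1)(3)]cov(X,Y)
= 9·0.7 + -2·2.9 + 3·0 = 0.5

0.5000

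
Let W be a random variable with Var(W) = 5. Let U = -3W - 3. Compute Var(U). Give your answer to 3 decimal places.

Var(-3W - 3) = (-3)²·Var(W) = 9·5 = 45

45.000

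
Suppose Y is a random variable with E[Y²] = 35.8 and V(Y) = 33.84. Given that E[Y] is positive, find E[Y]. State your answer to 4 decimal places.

(E[Y])² = E[Y²] − V(Y) = 35.8 − 33.84 = 1.96
E[Y] = √1.96 = 1.4

1.4000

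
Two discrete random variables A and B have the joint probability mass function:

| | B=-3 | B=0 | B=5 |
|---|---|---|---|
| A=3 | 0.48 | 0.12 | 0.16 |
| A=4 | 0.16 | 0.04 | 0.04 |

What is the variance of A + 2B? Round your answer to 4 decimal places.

39.6000

E[A] = 3.24,  E[B] = -0.92,  E[AB] = -3.04
var(A) = 10.68 − (3.24)² = 0.1824;  var(B) = 10.76 − (-0.92)² = 9.9136
cov(A,B) = -3.04 − (3.24)(-0.92) = -0.0592
var(A + 2B) = (1)²·0.1824 + (2)²·9.9136 + 2·(1)·(2)·-0.0592 = 39.6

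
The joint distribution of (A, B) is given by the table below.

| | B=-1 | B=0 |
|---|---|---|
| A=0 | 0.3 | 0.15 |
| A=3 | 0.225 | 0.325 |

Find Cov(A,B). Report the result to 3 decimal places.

E[A] = 1.65,  E[B] = -0.525
E[AB] = -0.675
Cov(A,B) = E[AB] − E[A]E[B] = -0.675 − (1.65)(-0.525) = 0.19125

0.191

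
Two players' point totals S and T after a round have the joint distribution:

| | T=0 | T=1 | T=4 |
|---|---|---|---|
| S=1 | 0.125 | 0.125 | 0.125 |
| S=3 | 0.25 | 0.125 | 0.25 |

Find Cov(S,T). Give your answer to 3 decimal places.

0.063

E[S] = 2.25,  E[T] = 1.75
E[ST] = 4
Cov(S,T) = E[ST] − E[S]E[T] = 4 − (2.25)(1.75) = 0.0625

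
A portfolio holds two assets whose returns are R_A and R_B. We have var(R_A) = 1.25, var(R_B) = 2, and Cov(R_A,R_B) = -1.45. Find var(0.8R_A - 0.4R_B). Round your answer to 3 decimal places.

var(0.8R_A - 0.4R_B) = (0.8)²·var(R_A) + (-0.4)²·var(R_B) + 2·(0.8)·(-0.4)·Cov(R_A,R_B)
= 0.64·1.25 + 0.16·2 + -0.64·-1.45 = 2.048

2.048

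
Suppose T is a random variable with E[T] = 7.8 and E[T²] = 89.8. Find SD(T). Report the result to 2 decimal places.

5.38

V(T) = 89.8 − (7.8)² = 28.96
SD(T) = √28.96 ≈ 5.38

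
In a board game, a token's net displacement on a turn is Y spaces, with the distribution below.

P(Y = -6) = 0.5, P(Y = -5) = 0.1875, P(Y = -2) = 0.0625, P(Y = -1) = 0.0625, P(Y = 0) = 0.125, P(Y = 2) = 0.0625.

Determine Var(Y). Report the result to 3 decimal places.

E[Y] = (-6)(0.5) + (-5)(0.1875) + (-2)(0.0625) + (-1)(0.0625) + (0)(0.125) + (2)(0.0625) = -4
E[Y²] = (-6)²(0.5) + (-5)²(0.1875) + (-2)²(0.0625) + (-1)²(0.0625) + (0)²(0.125) + (2)²(0.0625) = 23.25
Var(Y) = E[Y²] − (E[Y])² = 23.25 − (-4)² = 7.25

7.250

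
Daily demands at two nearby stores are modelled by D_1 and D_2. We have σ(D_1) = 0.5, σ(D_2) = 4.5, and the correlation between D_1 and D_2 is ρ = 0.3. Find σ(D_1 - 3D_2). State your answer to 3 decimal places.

13.359

Var(D_1) = (0.5)² = 0.25;  Var(D_2) = (4.5)² = 20.25
Cov(D_1,D_2) = ρ·σ(D_1)·σ(D_2) = 0.3·0.5·4.5 = 0.675
Var(D_1 - 3D_2) = (1)²·Var(D_1) + (-3)²·Var(D_2) + 2·(1)·(-3)·Cov(D_1,D_2)
= 1·0.25 + 9·20.25 + -6·0.675 = 178.45
σ(D_1 - 3D_2) = √178.45 ≈ 13.359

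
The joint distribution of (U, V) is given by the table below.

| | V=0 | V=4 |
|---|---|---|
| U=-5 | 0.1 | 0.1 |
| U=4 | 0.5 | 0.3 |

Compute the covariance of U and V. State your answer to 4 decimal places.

-0.7200

E[U] = 2.2,  E[V] = 1.6
E[UV] = 2.8
Cov(U,V) = E[UV] − E[U]E[V] = 2.8 − (2.2)(1.6) = -0.72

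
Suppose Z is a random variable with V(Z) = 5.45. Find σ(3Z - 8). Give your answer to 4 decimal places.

7.0036

V(3Z - 8) = (3)²·5.45 = 49.05
σ(3Z - 8) = √49.05 ≈ 7.0036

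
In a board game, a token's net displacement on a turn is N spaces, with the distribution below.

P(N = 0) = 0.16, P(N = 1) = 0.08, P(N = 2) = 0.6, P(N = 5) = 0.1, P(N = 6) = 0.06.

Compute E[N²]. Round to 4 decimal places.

E[N²] = (0)²(0.16) + (1)²(0.08) + (2)²(0.6) + (5)²(0.1) + (6)²(0.06) = 7.14

7.1400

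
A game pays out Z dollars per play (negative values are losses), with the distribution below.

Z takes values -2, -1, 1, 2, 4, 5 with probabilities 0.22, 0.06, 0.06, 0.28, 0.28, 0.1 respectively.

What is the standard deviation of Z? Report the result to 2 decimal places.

E[Z] = (-2)(0.22) + (-1)(0.06) + (1)(0.06) + (2)(0.28) + (4)(0.28) + (5)(0.1) = 1.74
E[Z²] = (-2)²(0.22) + (-1)²(0.06) + (1)²(0.06) + (2)²(0.28) + (4)²(0.28) + (5)²(0.1) = 9.1
V(Z) = E[Z²] − (E[Z])² = 9.1 − (1.74)² = 6.0724
SD(Z) = √6.0724 ≈ 2.46

2.46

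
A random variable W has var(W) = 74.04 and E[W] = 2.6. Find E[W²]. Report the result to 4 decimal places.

E[W²] = var(W) + (E[W])² = 74.04 + (2.6)² = 80.8

80.8000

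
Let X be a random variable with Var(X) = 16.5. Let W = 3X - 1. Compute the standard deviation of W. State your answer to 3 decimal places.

12.186

Var(3X - 1) = (3)²·16.5 = 148.5
SD(W) = √148.5 ≈ 12.186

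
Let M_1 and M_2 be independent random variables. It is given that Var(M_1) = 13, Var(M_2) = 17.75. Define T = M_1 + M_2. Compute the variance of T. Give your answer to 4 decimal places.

30.7500

By independence, Var(T) = (1)²Var(M_1) + (1)²Var(M_2)
= (1)²·13 + (1)²·17.75 = 30.75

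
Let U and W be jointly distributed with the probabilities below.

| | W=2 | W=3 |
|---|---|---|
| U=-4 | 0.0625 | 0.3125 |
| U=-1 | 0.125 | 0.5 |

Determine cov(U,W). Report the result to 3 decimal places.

E[U] = -2.125,  E[W] = 2.8125
E[UW] = -6
cov(U,W) = E[UW] − E[U]E[W] = -6 − (-2.125)(2.8125) = -0.0234375

-0.023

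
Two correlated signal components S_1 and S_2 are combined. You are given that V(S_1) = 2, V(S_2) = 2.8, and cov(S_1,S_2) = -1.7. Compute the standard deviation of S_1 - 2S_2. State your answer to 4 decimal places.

4.4721

V(S_1 - 2S_2) = (1)²·V(S_1) + (-2)²·V(S_2) + 2·(1)·(-2)·cov(S_1,S_2)
= 1·2 + 4·2.8 + -4·-1.7 = 20
sd(S_1 - 2S_2) = √20 ≈ 4.4721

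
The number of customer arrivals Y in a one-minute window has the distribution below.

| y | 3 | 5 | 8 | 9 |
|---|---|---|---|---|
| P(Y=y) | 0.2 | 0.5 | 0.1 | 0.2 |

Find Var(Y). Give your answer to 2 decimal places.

4.41

E[Y] = (3)(0.2) + (5)(0.5) + (8)(0.1) + (9)(0.2) = 5.7
E[Y²] = (3)²(0.2) + (5)²(0.5) + (8)²(0.1) + (9)²(0.2) = 36.9
Var(Y) = E[Y²] − (E[Y])² = 36.9 − (5.7)² = 4.41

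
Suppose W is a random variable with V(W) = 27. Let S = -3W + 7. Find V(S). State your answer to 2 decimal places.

V(-3W + 7) = (-3)²·V(W) = 9·27 = 243

243.00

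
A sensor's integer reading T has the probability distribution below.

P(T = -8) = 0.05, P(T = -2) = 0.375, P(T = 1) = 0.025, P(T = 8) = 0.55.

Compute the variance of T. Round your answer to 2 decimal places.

E[T] = (-8)(0.05) + (-2)(0.375) + (1)(0.025) + (8)(0.55) = 3.275
E[T²] = (-8)²(0.05) + (-2)²(0.375) + (1)²(0.025) + (8)²(0.55) = 39.925
V(T) = E[T²] − (E[T])² = 39.925 − (3.275)² = 29.199375

29.20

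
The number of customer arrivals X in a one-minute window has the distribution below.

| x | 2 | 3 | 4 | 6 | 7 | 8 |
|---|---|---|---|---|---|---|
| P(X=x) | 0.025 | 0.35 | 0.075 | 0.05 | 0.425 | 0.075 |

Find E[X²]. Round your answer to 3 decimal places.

31.875

E[X²] = (2)²(0.025) + (3)²(0.35) + (4)²(0.075) + (6)²(0.05) + (7)²(0.425) + (8)²(0.075) = 31.875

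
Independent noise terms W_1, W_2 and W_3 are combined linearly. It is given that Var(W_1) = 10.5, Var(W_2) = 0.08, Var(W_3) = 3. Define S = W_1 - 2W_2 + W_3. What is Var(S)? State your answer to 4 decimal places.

By independence, Var(S) = (1)²Var(W_1) + (-2)²Var(W_2) + (1)²Var(W_3)
= (1)²·10.5 + (-2)²·0.08 + (1)²·3 = 13.82

13.8200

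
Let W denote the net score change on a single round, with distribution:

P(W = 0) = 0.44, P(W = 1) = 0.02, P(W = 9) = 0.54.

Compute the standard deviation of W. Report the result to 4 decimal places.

4.4660

E[W] = (0)(0.44) + (1)(0.02) + (9)(0.54) = 4.88
E[W²] = (0)²(0.44) + (1)²(0.02) + (9)²(0.54) = 43.76
var(W) = E[W²] − (E[W])² = 43.76 − (4.88)² = 19.9456
SD(W) = √19.9456 ≈ 4.4660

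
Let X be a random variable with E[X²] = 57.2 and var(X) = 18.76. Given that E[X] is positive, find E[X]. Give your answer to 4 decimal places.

6.2000

(E[X])² = E[X²] − var(X) = 57.2 − 18.76 = 38.44
E[X] = √38.44 = 6.2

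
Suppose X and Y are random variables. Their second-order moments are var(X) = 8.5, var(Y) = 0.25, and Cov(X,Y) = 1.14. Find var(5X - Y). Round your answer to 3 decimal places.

var(5X - Y) = (5)²·var(X) + (-1)²·var(Y) + 2·(5)·(-1)·Cov(X,Y)
= 25·8.5 + 1·0.25 + -10·1.14 = 201.35

201.350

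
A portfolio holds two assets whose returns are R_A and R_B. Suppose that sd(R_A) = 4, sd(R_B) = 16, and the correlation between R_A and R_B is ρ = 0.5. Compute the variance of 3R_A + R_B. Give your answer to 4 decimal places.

var(R_A) = (4)² = 16;  var(R_B) = (16)² = 256
cov(R_A,R_B) = ρ·sd(R_A)·sd(R_B) = 0.5·4·16 = 32
var(3R_A + R_B) = (3)²·var(R_A) + (1)²·var(R_B) + 2·(3)·(1)·cov(R_A,R_B)
= 9·16 + 1·256 + 6·32 = 592

592.0000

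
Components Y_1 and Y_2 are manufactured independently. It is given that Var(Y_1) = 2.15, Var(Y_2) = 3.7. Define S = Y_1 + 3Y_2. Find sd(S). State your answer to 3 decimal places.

5.954

By independence, Var(S) = (1)²Var(Y_1) + (3)²Var(Y_2)
= (1)²·2.15 + (3)²·3.7 = 35.45
sd(S) = √35.45 ≈ 5.954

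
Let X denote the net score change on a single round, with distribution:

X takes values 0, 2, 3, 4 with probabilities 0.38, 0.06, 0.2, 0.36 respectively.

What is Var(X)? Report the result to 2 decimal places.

3.13

E[X] = (0)(0.38) + (2)(0.06) + (3)(0.2) + (4)(0.36) = 2.16
E[X²] = (0)²(0.38) + (2)²(0.06) + (3)²(0.2) + (4)²(0.36) = 7.8
Var(X) = E[X²] − (E[X])² = 7.8 − (2.16)² = 3.1344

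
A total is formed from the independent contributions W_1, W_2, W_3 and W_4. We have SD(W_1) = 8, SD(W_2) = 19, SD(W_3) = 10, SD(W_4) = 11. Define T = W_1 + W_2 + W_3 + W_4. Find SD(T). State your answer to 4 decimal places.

Var(W_1) = 64, Var(W_2) = 361, Var(W_3) = 100, Var(W_4) = 121
By independence, Var(T) = (1)²Var(W_1) + (1)²Var(W_2) + (1)²Var(W_3) + (1)²Var(W_4)
= (1)²·64 + (1)²·361 + (1)²·100 + (1)²·121 = 646
SD(T) = √646 ≈ 25.4165

25.4165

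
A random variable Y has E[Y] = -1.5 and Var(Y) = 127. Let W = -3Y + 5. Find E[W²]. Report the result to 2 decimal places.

1233.25

E[-3Y + 5] = -3·-1.5 + 5 = 9.5
Var(-3Y + 5) = (-3)²·127 = 1143
E[W²] = Var(W) + (E[W])² = 1143 + (9.5)² = 1233.25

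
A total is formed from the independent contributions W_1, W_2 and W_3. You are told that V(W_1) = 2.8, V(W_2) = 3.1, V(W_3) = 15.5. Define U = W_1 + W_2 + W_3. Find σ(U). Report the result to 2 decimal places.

4.63

By independence, V(U) = (1)²V(W_1) + (1)²V(W_2) + (1)²V(W_3)
= (1)²·2.8 + (1)²·3.1 + (1)²·15.5 = 21.4
σ(U) = √21.4 ≈ 4.63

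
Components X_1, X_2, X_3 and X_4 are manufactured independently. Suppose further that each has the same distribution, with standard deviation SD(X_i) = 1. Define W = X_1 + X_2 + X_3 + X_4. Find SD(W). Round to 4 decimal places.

2.0000

var(X_i) = (1)² = 1
By independence, var(W) = (1)²var(X_1) + (1)²var(X_2) + (1)²var(X_3) + (1)²var(X_4)
= (1)²·1 + (1)²·1 + (1)²·1 + (1)²·1 = 4
SD(W) = √4 ≈ 2.0000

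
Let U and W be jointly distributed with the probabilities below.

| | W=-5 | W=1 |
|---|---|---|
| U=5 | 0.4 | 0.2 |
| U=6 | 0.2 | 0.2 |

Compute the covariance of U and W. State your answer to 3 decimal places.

0.240

E[U] = 5.4,  E[W] = -2.6
E[UW] = -13.8
Cov(U,W) = E[UW] − E[U]E[W] = -13.8 − (5.4)(-2.6) = 0.24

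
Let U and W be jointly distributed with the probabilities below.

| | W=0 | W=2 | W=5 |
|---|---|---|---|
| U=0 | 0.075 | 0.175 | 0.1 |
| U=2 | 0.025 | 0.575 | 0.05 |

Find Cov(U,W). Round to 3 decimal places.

-0.125

E[U] = 1.3,  E[W] = 2.25
E[UW] = 2.8
Cov(U,W) = E[UW] − E[U]E[W] = 2.8 − (1.3)(2.25) = -0.125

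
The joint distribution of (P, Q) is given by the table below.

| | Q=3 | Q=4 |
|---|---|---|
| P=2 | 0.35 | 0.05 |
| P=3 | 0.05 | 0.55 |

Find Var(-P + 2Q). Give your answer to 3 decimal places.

E[P] = 2.6,  E[Q] = 3.6,  E[PQ] = 9.55
Var(P) = 7 − (2.6)² = 0.24;  Var(Q) = 13.2 − (3.6)² = 0.24
Cov(P,Q) = 9.55 − (2.6)(3.6) = 0.19
Var(-P + 2Q) = (-1)²·0.24 + (2)²·0.24 + 2·(-1)·(2)·0.19 = 0.44

0.440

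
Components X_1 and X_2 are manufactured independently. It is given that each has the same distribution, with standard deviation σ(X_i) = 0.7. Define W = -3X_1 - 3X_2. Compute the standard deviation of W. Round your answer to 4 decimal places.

var(X_i) = (0.7)² = 0.49
By independence, var(W) = (-3)²var(X_1) + (-3)²var(X_2)
= (-3)²·0.49 + (-3)²·0.49 = 8.82
σ(W) = √8.82 ≈ 2.9698

2.9698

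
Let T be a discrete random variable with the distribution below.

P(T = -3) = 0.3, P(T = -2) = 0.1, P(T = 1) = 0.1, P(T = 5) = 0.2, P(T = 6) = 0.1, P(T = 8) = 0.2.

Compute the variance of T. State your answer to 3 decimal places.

E[T] = (-3)(0.3) + (-2)(0.1) + (1)(0.1) + (5)(0.2) + (6)(0.1) + (8)(0.2) = 2.2
E[T²] = (-3)²(0.3) + (-2)²(0.1) + (1)²(0.1) + (5)²(0.2) + (6)²(0.1) + (8)²(0.2) = 24.6
V(T) = E[T²] − (E[T])² = 24.6 − (2.2)² = 19.76

19.760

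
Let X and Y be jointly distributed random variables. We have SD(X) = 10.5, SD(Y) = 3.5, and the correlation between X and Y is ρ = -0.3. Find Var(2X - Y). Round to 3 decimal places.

497.350

Var(X) = (10.5)² = 110.25;  Var(Y) = (3.5)² = 12.25
Cov(X,Y) = ρ·SD(X)·SD(Y) = -0.3·10.5·3.5 = -11.025
Var(2X - Y) = (2)²·Var(X) + (-1)²·Var(Y) + 2·(2)·(-1)·Cov(X,Y)
= 4·110.25 + 1·12.25 + -4·-11.025 = 497.35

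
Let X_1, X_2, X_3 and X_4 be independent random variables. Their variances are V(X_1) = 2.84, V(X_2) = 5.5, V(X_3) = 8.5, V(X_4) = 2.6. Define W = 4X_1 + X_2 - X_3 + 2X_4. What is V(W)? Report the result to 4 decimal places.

69.8400

By independence, V(W) = (4)²V(X_1) + (1)²V(X_2) + (-1)²V(X_3) + (2)²V(X_4)
= (4)²·2.84 + (1)²·5.5 + (-1)²·8.5 + (2)²·2.6 = 69.84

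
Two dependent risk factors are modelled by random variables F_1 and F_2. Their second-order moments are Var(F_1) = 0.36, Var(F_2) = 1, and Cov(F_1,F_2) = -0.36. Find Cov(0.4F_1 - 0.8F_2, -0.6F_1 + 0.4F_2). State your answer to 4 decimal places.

Cov(0.4F_1 - 0.8F_2, -0.6F_1 + 0.4F_2) = (0.4)(-0.6)Var(F_1) + (-0.8)(0.4)Var(F_2) + [(0.4)(0.4) + (-0.8)(-0.6)]Cov(F_1,F_2)
= -0.24·0.36 + -0.32·1 + 0.64·-0.36 = -0.6368

-0.6368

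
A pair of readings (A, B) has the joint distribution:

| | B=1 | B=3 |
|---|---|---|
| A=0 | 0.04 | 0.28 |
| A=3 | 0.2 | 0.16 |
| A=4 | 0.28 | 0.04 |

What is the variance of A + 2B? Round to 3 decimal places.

2.842

E[A] = 2.36,  E[B] = 1.96,  E[AB] = 3.64
Var(A) = 8.36 − (2.36)² = 2.7904;  Var(B) = 4.84 − (1.96)² = 0.9984
Cov(A,B) = 3.64 − (2.36)(1.96) = -0.9856
Var(A + 2B) = (1)²·2.7904 + (2)²·0.9984 + 2·(1)·(2)·-0.9856 = 2.8416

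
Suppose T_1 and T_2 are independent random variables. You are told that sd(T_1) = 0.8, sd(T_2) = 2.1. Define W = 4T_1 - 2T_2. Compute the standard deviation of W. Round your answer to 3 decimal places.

Var(T_1) = 0.64, Var(T_2) = 4.41
By independence, Var(W) = (4)²Var(T_1) + (-2)²Var(T_2)
= (4)²·0.64 + (-2)²·4.41 = 27.88
sd(W) = √27.88 ≈ 5.280

5.280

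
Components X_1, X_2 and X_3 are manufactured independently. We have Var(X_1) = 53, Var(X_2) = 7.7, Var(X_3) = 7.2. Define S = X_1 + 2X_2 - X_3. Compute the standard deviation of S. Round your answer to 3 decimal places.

9.539

By independence, Var(S) = (1)²Var(X_1) + (2)²Var(X_2) + (-1)²Var(X_3)
= (1)²·53 + (2)²·7.7 + (-1)²·7.2 = 91
SD(S) = √91 ≈ 9.539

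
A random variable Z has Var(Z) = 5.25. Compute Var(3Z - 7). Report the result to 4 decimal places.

47.2500

Var(3Z - 7) = (3)²·Var(Z) = 9·5.25 = 47.25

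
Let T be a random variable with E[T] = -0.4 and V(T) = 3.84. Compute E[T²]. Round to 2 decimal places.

4.00

E[T²] = V(T) + (E[T])² = 3.84 + (-0.4)² = 4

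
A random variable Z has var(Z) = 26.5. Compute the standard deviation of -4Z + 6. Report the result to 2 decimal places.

var(-4Z + 6) = (-4)²·26.5 = 424
σ(-4Z + 6) = √424 ≈ 20.59

20.59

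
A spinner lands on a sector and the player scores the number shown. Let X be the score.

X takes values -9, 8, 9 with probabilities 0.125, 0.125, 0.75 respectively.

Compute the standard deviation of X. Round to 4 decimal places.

E[X] = (-9)(0.125) + (8)(0.125) + (9)(0.75) = 6.625
E[X²] = (-9)²(0.125) + (8)²(0.125) + (9)²(0.75) = 78.875
V(X) = E[X²] − (E[X])² = 78.875 − (6.625)² = 34.984375
SD(X) = √34.984375 ≈ 5.9148

5.9148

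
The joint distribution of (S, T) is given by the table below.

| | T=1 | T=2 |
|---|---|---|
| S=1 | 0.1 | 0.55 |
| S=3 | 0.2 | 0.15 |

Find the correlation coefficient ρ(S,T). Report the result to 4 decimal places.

-0.4346

E[S] = 1.7,  E[T] = 1.7
E[ST] = 2.7
Cov(S,T) = E[ST] − E[S]E[T] = 2.7 − (1.7)(1.7) = -0.19
var(S) = 0.91,  var(T) = 0.21
ρ = -0.19 / √(0.91·0.21) ≈ -0.4346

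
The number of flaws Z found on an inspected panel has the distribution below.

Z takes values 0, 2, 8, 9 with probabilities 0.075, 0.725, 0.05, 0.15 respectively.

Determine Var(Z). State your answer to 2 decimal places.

8.01

E[Z] = (0)(0.075) + (2)(0.725) + (8)(0.05) + (9)(0.15) = 3.2
E[Z²] = (0)²(0.075) + (2)²(0.725) + (8)²(0.05) + (9)²(0.15) = 18.25
Var(Z) = E[Z²] − (E[Z])² = 18.25 − (3.2)² = 8.01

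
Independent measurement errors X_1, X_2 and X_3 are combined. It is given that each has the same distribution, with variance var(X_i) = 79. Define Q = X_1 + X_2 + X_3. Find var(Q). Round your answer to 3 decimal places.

237.000

By independence, var(Q) = (1)²var(X_1) + (1)²var(X_2) + (1)²var(X_3)
= (1)²·79 + (1)²·79 + (1)²·79 = 237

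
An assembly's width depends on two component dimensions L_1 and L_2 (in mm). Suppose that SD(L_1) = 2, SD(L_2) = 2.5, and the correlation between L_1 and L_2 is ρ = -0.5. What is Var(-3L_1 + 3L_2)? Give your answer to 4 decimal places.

137.2500

Var(L_1) = (2)² = 4;  Var(L_2) = (2.5)² = 6.25
cov(L_1,L_2) = ρ·SD(L_1)·SD(L_2) = -0.5·2·2.5 = -2.5
Var(-3L_1 + 3L_2) = (-3)²·Var(L_1) + (3)²·Var(L_2) + 2·(-3)·(3)·cov(L_1,L_2)
= 9·4 + 9·6.25 + -18·-2.5 = 137.25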